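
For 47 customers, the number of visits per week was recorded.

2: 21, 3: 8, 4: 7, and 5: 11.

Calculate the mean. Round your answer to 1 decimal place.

Values: 2, 3, 4, 5
Σfx = 21×2 + 8×3 + 7×4 + 11×5 = 149
n = Σf = 47
Mean = 149 / 47 = 3.1702

3.2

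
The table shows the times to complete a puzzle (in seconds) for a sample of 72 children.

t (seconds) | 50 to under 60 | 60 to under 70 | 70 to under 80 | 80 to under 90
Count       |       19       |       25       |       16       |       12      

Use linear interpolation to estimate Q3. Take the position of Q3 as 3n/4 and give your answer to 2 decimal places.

76.25

Cumulative frequencies: 19, 44, 60, 72
n = 72; position = 3n/4 = 54.
This falls in the class 70 to under 80: L = 70, F = 44, f = 16, h = 10.
Upper quartile ≈ 70 + ((54 − 44) / 16) × 10 = 76.2500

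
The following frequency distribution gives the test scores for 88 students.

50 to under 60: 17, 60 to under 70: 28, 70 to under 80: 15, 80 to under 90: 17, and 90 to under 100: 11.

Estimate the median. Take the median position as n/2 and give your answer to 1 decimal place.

69.6

Cumulative frequencies: 17, 45, 60, 77, 88
n = 88; position = n/2 = 44.
This falls in the class 60 to under 70: L = 60, F = 17, f = 28, h = 10.
Median ≈ 60 + ((44 − 17) / 28) × 10 = 69.6429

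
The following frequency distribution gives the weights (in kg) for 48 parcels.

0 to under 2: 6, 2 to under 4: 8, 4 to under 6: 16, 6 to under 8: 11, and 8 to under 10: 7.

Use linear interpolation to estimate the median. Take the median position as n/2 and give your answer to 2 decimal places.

5.25

Cumulative frequencies: 6, 14, 30, 41, 48
n = 48; position = n/2 = 24.
This falls in the class 4 to under 6: L = 4, F = 14, f = 16, h = 2.
Median ≈ 4 + ((24 − 14) / 16) × 2 = 5.2500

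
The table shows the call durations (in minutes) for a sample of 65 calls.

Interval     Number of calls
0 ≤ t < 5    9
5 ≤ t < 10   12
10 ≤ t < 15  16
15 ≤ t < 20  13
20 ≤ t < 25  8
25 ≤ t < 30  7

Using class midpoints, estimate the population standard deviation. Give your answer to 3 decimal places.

Midpoints: 2.5, 7.5, 12.5, 17.5, 22.5, 27.5
n = 65, Σfm = 912.5, mean = 14.0385
Σfm² = 16556.25
Σf(m − x̄)² = Σfm² − (Σfm)²/n = 16556.25 − 912.5²/65 = 3746.1538
Population variance = 3746.1538 / 65 = 57.6331
Standard deviation = √57.6331 = 7.5916

7.592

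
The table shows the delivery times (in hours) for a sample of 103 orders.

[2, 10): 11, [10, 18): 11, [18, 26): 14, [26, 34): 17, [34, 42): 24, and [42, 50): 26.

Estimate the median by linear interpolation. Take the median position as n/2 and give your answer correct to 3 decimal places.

Cumulative frequencies: 11, 22, 36, 53, 77, 103
n = 103; position = n/2 = 51.5.
This falls in the class [26, 34): L = 26, F = 36, f = 17, h = 8.
Median ≈ 26 + ((51.5 − 36) / 17) × 8 = 33.2941

33.294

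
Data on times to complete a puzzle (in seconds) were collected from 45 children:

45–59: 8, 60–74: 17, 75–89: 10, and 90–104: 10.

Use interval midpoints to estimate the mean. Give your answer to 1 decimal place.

Midpoints: 52, 67, 82, 97
Σfm = 8×52 + 17×67 + 10×82 + 10×97 = 3345
n = Σf = 45
Mean = 3345 / 45 = 74.3333

74.3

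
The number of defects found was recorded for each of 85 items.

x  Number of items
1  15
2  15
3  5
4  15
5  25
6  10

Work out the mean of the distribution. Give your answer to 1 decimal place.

Values: 1, 2, 3, 4, 5, 6
Σfx = 15×1 + 15×2 + 5×3 + 15×4 + 25×5 + 10×6 = 305
n = Σf = 85
Mean = 305 / 85 = 3.5882

3.6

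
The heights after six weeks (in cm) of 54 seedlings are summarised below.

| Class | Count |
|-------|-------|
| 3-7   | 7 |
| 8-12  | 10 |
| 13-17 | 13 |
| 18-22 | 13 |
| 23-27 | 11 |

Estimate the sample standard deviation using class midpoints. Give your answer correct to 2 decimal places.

6.61

Midpoints: 5, 10, 15, 20, 25
n = 54, Σfm = 865, mean = 16.0185
Σfm² = 16175
Σf(m − x̄)² = Σfm² − (Σfm)²/n = 16175 − 865²/54 = 2318.9815
Sample variance = 2318.9815 / 53 = 43.7544
Standard deviation = √43.7544 = 6.6147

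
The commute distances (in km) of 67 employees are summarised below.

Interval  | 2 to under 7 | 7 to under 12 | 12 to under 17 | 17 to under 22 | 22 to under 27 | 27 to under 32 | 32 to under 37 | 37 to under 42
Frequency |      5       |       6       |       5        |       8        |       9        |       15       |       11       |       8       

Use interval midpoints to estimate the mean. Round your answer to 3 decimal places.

Midpoints: 4.5, 9.5, 14.5, 19.5, 24.5, 29.5, 34.5, 39.5
Σfm = 5×4.5 + 6×9.5 + 5×14.5 + 8×19.5 + 9×24.5 + 15×29.5 + 11×34.5 + 8×39.5 = 1666.5
n = Σf = 67
Mean = 1666.5 / 67 = 24.8731

24.873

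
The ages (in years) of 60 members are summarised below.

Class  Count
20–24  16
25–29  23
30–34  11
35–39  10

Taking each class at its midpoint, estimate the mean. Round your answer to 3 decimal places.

28.250

Midpoints: 22, 27, 32, 37
Σfm = 16×22 + 23×27 + 11×32 + 10×37 = 1695
n = Σf = 60
Mean = 1695 / 60 = 28.2500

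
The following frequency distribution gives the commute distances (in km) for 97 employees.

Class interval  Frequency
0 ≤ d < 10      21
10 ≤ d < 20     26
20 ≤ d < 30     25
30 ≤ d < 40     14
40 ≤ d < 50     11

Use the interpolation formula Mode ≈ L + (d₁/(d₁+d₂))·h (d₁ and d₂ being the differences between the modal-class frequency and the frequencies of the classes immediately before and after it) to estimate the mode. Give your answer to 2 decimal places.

18.33

Modal class: 10 ≤ d < 20 (highest frequency 26).
d₁ = 26 − 21 = 5, d₂ = 26 − 25 = 1
Mode ≈ 10 + (5/(5+1)) × 10 = 10 + 8.3333 = 18.3333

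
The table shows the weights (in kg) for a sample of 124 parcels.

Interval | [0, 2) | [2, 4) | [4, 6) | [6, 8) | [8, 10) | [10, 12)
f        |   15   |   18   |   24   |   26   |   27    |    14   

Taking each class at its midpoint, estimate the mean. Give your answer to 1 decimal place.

Midpoints: 1, 3, 5, 7, 9, 11
Σfm = 15×1 + 18×3 + 24×5 + 26×7 + 27×9 + 14×11 = 768
n = Σf = 124
Mean = 768 / 124 = 6.1935

6.2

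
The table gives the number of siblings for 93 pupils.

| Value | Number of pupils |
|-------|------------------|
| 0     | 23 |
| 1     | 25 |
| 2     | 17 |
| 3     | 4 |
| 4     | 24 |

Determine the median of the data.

1

Cumulative frequencies: 23, 48, 65, 69, 93
n = 93, so the median is the value in position (n+1)/2 = 47.
Position 47 falls at value 1.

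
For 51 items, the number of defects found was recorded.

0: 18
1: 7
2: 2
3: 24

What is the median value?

2

Cumulative frequencies: 18, 25, 27, 51
n = 51, so the median is the value in position (n+1)/2 = 26.
Position 26 falls at value 2.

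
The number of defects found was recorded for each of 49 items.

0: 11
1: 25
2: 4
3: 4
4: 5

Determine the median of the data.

Cumulative frequencies: 11, 36, 40, 44, 49
n = 49, so the median is the value in position (n+1)/2 = 25.
Position 25 falls at value 1.

1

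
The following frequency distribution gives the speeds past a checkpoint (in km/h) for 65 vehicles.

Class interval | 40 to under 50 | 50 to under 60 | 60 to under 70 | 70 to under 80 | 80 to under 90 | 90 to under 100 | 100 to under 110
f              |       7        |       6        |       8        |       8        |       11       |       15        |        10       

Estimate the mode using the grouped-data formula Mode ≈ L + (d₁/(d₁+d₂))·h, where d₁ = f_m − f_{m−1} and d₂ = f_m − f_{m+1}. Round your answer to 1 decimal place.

Modal class: 90 to under 100 (highest frequency 15).
d₁ = 15 − 11 = 4, d₂ = 15 − 10 = 5
Mode ≈ 90 + (4/(4+5)) × 10 = 90 + 4.4444 = 94.4444

94.4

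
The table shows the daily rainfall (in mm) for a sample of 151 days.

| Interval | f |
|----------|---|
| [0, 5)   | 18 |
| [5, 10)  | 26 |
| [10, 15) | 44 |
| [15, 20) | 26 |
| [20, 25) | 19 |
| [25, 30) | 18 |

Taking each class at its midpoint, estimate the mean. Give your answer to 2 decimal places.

14.35

Midpoints: 2.5, 7.5, 12.5, 17.5, 22.5, 27.5
Σfm = 18×2.5 + 26×7.5 + 44×12.5 + 26×17.5 + 19×22.5 + 18×27.5 = 2167.5
n = Σf = 151
Mean = 2167.5 / 151 = 14.3543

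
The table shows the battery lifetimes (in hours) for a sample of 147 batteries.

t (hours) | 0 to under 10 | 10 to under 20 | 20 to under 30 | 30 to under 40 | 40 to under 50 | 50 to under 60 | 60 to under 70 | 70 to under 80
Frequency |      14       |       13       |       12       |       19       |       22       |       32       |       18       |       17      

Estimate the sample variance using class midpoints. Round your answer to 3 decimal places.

453.797

Midpoints: 5, 15, 25, 35, 45, 55, 65, 75
n = 147, Σfm = 6425, mean = 43.7075
Σfm² = 347075
Σf(m − x̄)² = Σfm² − (Σfm)²/n = 347075 − 6425²/147 = 66254.4218
Sample variance = 66254.4218 / 146 = 453.7974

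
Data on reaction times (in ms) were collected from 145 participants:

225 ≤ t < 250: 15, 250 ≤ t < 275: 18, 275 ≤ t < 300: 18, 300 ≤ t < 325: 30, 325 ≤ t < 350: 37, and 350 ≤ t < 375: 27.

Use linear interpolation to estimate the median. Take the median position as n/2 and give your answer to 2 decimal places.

317.92

Cumulative frequencies: 15, 33, 51, 81, 118, 145
n = 145; position = n/2 = 72.5.
This falls in the class 300 ≤ t < 325: L = 300, F = 51, f = 30, h = 25.
Median ≈ 300 + ((72.5 − 51) / 30) × 25 = 317.9167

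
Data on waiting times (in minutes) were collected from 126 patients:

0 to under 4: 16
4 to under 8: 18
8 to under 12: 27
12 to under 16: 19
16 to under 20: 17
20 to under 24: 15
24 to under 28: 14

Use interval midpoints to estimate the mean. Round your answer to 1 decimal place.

Midpoints: 2, 6, 10, 14, 18, 22, 26
Σfm = 16×2 + 18×6 + 27×10 + 19×14 + 17×18 + 15×22 + 14×26 = 1676
n = Σf = 126
Mean = 1676 / 126 = 13.3016

13.3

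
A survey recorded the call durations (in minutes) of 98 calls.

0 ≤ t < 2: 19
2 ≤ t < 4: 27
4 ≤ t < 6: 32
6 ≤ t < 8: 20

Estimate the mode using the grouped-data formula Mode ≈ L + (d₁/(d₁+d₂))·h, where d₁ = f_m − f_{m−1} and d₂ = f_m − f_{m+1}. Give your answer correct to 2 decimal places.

4.59

Modal class: 4 ≤ t < 6 (highest frequency 32).
d₁ = 32 − 27 = 5, d₂ = 32 − 20 = 12
Mode ≈ 4 + (5/(5+12)) × 2 = 4 + 0.5882 = 4.5882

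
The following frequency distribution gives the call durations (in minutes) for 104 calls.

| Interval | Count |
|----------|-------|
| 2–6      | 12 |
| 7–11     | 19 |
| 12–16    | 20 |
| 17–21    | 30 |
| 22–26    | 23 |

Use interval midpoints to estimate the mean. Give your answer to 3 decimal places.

Midpoints: 4, 9, 14, 19, 24
Σfm = 12×4 + 19×9 + 20×14 + 30×19 + 23×24 = 1621
n = Σf = 104
Mean = 1621 / 104 = 15.5865

15.587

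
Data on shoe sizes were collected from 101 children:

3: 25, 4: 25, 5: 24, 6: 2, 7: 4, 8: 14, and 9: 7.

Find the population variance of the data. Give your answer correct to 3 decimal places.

3.770

Values: 3, 4, 5, 6, 7, 8, 9
n = 101, Σfx = 510, mean = 5.0495
Σfx² = 2956
Σf(x − x̄)² = Σfx² − (Σfx)²/n = 2956 − 510²/101 = 380.7525
Population variance = 380.7525 / 101 = 3.7698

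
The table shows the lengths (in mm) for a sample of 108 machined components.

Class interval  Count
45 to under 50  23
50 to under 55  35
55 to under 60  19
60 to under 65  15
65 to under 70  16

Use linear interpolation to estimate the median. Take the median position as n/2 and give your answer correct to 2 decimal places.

54.43

Cumulative frequencies: 23, 58, 77, 92, 108
n = 108; position = n/2 = 54.
This falls in the class 50 to under 55: L = 50, F = 23, f = 35, h = 5.
Median ≈ 50 + ((54 − 23) / 35) × 5 = 54.4286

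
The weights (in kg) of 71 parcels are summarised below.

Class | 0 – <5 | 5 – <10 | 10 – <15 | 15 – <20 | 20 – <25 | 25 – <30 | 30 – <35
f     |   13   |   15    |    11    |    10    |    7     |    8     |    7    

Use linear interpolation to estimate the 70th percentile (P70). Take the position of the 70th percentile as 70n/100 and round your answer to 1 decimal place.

Cumulative frequencies: 13, 28, 39, 49, 56, 64, 71
n = 71; position = 70n/100 = 49.7.
This falls in the class 20 – <25: L = 20, F = 49, f = 7, h = 5.
70th percentile ≈ 20 + ((49.7 − 49) / 7) × 5 = 20.5000

20.5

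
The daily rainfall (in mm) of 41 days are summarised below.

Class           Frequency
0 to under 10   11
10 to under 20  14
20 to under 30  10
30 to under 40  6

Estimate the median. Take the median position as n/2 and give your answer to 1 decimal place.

Cumulative frequencies: 11, 25, 35, 41
n = 41; position = n/2 = 20.5.
This falls in the class 10 to under 20: L = 10, F = 11, f = 14, h = 10.
Median ≈ 10 + ((20.5 − 11) / 14) × 10 = 16.7857

16.8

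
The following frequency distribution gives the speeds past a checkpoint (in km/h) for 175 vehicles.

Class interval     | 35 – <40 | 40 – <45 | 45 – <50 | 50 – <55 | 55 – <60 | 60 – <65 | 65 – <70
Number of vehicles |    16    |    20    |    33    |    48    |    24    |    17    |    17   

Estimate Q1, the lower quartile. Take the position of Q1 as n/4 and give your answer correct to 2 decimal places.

Cumulative frequencies: 16, 36, 69, 117, 141, 158, 175
n = 175; position = n/4 = 43.75.
This falls in the class 45 – <50: L = 45, F = 36, f = 33, h = 5.
Lower quartile ≈ 45 + ((43.75 − 36) / 33) × 5 = 46.1742

46.17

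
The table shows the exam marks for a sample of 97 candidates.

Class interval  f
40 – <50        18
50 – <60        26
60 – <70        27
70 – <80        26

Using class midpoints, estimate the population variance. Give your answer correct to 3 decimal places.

Midpoints: 45, 55, 65, 75
n = 97, Σfm = 5945, mean = 61.2887
Σfm² = 375425
Σf(m − x̄)² = Σfm² − (Σfm)²/n = 375425 − 5945²/97 = 11063.9175
Population variance = 11063.9175 / 97 = 114.0610

114.061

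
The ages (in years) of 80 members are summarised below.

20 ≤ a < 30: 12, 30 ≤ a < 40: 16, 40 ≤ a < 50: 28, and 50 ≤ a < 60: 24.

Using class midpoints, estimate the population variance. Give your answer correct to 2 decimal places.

Midpoints: 25, 35, 45, 55
n = 80, Σfm = 3440, mean = 43.0000
Σfm² = 156400
Σf(m − x̄)² = Σfm² − (Σfm)²/n = 156400 − 3440²/80 = 8480.0000
Population variance = 8480.0000 / 80 = 106.0000

106.00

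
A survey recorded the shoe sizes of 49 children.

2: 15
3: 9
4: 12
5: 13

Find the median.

4

Cumulative frequencies: 15, 24, 36, 49
n = 49, so the median is the value in position (n+1)/2 = 25.
Position 25 falls at value 4.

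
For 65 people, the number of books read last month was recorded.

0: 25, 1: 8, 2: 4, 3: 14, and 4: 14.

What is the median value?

1

Cumulative frequencies: 25, 33, 37, 51, 65
n = 65, so the median is the value in position (n+1)/2 = 33.
Position 33 falls at value 1.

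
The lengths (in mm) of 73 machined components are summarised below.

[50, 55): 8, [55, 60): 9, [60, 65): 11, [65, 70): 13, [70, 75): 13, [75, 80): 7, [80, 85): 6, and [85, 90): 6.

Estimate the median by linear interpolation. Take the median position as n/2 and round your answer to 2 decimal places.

Cumulative frequencies: 8, 17, 28, 41, 54, 61, 67, 73
n = 73; position = n/2 = 36.5.
This falls in the class [65, 70): L = 65, F = 28, f = 13, h = 5.
Median ≈ 65 + ((36.5 − 28) / 13) × 5 = 68.2692

68.27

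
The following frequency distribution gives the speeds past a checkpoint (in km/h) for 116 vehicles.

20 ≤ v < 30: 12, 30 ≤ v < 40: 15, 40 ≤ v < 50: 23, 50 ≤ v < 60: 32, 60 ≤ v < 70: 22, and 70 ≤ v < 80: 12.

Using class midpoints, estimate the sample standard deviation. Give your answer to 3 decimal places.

14.598

Midpoints: 25, 35, 45, 55, 65, 75
n = 116, Σfm = 5950, mean = 51.2931
Σfm² = 329700
Σf(m − x̄)² = Σfm² − (Σfm)²/n = 329700 − 5950²/116 = 24506.0345
Sample variance = 24506.0345 / 115 = 213.0960
Standard deviation = √213.0960 = 14.5978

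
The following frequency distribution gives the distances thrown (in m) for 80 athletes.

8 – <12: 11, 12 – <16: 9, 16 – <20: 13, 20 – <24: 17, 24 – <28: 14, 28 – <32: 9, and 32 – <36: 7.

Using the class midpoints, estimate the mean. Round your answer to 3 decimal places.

Midpoints: 10, 14, 18, 22, 26, 30, 34
Σfm = 11×10 + 9×14 + 13×18 + 17×22 + 14×26 + 9×30 + 7×34 = 1716
n = Σf = 80
Mean = 1716 / 80 = 21.4500

21.450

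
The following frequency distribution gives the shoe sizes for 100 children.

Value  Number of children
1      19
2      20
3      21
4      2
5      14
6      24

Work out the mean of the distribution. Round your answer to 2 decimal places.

3.44

Values: 1, 2, 3, 4, 5, 6
Σfx = 19×1 + 20×2 + 21×3 + 2×4 + 14×5 + 24×6 = 344
n = Σf = 100
Mean = 344 / 100 = 3.4400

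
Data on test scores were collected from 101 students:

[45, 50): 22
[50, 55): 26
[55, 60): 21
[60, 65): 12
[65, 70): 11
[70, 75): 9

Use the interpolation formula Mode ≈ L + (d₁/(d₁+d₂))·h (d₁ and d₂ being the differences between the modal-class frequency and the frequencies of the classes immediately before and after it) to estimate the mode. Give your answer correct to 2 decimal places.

Modal class: [50, 55) (highest frequency 26).
d₁ = 26 − 22 = 4, d₂ = 26 − 21 = 5
Mode ≈ 50 + (4/(4+5)) × 5 = 50 + 2.2222 = 52.2222

52.22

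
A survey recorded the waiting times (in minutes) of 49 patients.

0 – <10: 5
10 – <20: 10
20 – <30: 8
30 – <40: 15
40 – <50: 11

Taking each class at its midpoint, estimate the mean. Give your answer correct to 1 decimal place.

Midpoints: 5, 15, 25, 35, 45
Σfm = 5×5 + 10×15 + 8×25 + 15×35 + 11×45 = 1395
n = Σf = 49
Mean = 1395 / 49 = 28.4694

28.5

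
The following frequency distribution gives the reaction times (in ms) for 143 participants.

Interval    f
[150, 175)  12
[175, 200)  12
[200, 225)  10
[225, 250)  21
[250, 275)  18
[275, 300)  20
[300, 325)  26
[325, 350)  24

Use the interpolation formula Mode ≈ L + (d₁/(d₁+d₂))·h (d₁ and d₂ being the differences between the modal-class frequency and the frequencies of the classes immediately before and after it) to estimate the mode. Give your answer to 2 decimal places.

318.75

Modal class: [300, 325) (highest frequency 26).
d₁ = 26 − 20 = 6, d₂ = 26 − 24 = 2
Mode ≈ 300 + (6/(6+2)) × 25 = 300 + 18.7500 = 318.7500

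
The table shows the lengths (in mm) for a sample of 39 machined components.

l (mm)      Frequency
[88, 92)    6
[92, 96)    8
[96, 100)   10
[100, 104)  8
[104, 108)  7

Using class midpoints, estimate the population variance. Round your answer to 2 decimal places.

27.86

Midpoints: 90, 94, 98, 102, 106
n = 39, Σfm = 3830, mean = 98.2051
Σfm² = 377212
Σf(m − x̄)² = Σfm² − (Σfm)²/n = 377212 − 3830²/39 = 1086.3590
Population variance = 1086.3590 / 39 = 27.8554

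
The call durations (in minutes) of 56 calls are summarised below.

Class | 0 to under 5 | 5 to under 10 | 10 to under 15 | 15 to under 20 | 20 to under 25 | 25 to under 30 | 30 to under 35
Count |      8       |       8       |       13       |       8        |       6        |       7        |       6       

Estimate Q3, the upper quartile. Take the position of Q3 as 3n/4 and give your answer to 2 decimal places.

Cumulative frequencies: 8, 16, 29, 37, 43, 50, 56
n = 56; position = 3n/4 = 42.
This falls in the class 20 to under 25: L = 20, F = 37, f = 6, h = 5.
Upper quartile ≈ 20 + ((42 − 37) / 6) × 5 = 24.1667

24.17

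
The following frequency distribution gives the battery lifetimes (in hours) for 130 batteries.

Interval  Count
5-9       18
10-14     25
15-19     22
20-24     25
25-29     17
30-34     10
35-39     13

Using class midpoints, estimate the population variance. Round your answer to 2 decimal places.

Midpoints: 7, 12, 17, 22, 27, 32, 37
n = 130, Σfm = 2610, mean = 20.0769
Σfm² = 63370
Σf(m − x̄)² = Σfm² − (Σfm)²/n = 63370 − 2610²/130 = 10969.2308
Population variance = 10969.2308 / 130 = 84.3787

84.38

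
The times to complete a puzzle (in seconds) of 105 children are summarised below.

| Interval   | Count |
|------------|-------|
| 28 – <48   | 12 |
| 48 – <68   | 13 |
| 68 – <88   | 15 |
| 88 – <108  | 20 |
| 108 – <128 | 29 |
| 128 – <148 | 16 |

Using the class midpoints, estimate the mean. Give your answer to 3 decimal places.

Midpoints: 38, 58, 78, 98, 118, 138
Σfm = 12×38 + 13×58 + 15×78 + 20×98 + 29×118 + 16×138 = 9970
n = Σf = 105
Mean = 9970 / 105 = 94.9524

94.952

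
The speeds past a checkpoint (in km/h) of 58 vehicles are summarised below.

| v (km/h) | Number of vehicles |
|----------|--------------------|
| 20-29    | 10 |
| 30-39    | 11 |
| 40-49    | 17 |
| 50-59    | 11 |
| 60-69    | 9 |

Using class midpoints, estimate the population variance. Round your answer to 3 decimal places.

168.847

Midpoints: 24.5, 34.5, 44.5, 54.5, 64.5
n = 58, Σfm = 2561, mean = 44.1552
Σfm² = 122874.5
Σf(m − x̄)² = Σfm² − (Σfm)²/n = 122874.5 − 2561²/58 = 9793.1034
Population variance = 9793.1034 / 58 = 168.8466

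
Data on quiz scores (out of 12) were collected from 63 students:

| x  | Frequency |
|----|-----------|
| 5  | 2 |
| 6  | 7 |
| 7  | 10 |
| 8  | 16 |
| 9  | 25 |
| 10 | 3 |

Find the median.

8

Cumulative frequencies: 2, 9, 19, 35, 60, 63
n = 63, so the median is the value in position (n+1)/2 = 32.
Position 32 falls at value 8.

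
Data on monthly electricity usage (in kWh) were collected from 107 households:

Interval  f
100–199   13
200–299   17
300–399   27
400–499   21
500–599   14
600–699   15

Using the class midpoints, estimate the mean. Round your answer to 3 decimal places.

397.164

Midpoints: 149.5, 249.5, 349.5, 449.5, 549.5, 649.5
Σfm = 13×149.5 + 17×249.5 + 27×349.5 + 21×449.5 + 14×549.5 + 15×649.5 = 42496.5
n = Σf = 107
Mean = 42496.5 / 107 = 397.1636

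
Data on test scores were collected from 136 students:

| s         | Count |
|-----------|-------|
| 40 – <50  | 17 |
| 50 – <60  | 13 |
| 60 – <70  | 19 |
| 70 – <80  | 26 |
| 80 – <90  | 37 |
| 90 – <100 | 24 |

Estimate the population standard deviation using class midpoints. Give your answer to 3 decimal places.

16.182

Midpoints: 45, 55, 65, 75, 85, 95
n = 136, Σfm = 10090, mean = 74.1912
Σfm² = 784200
Σf(m − x̄)² = Σfm² − (Σfm)²/n = 784200 − 10090²/136 = 35611.0294
Population variance = 35611.0294 / 136 = 261.8458
Standard deviation = √261.8458 = 16.1817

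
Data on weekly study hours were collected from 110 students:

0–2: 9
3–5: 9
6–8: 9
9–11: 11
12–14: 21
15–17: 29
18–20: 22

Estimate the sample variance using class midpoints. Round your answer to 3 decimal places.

Midpoints: 1, 4, 7, 10, 13, 16, 19
n = 110, Σfm = 1373, mean = 12.4818
Σfm² = 20609
Σf(m − x̄)² = Σfm² − (Σfm)²/n = 20609 − 1373²/110 = 3471.4636
Sample variance = 3471.4636 / 109 = 31.8483

31.848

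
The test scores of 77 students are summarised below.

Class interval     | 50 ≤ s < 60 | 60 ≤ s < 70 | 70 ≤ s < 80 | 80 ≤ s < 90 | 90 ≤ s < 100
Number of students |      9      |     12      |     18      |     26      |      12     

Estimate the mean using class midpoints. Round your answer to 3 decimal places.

77.597

Midpoints: 55, 65, 75, 85, 95
Σfm = 9×55 + 12×65 + 18×75 + 26×85 + 12×95 = 5975
n = Σf = 77
Mean = 5975 / 77 = 77.5974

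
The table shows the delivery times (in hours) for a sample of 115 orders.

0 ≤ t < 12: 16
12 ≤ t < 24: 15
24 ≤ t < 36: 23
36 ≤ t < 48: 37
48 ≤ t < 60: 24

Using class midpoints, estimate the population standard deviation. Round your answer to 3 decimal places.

15.803

Midpoints: 6, 18, 30, 42, 54
n = 115, Σfm = 3906, mean = 33.9652
Σfm² = 161388
Σf(m − x̄)² = Σfm² − (Σfm)²/n = 161388 − 3906²/115 = 28719.8609
Population variance = 28719.8609 / 115 = 249.7379
Standard deviation = √249.7379 = 15.8031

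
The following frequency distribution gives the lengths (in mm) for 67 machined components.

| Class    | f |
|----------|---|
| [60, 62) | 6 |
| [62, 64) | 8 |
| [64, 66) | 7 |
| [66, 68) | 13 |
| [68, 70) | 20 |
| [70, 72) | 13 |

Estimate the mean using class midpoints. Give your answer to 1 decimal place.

67.1

Midpoints: 61, 63, 65, 67, 69, 71
Σfm = 6×61 + 8×63 + 7×65 + 13×67 + 20×69 + 13×71 = 4499
n = Σf = 67
Mean = 4499 / 67 = 67.1493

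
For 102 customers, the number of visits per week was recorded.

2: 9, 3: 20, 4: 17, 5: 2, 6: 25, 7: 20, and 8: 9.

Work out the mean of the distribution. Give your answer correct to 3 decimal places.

5.078

Values: 2, 3, 4, 5, 6, 7, 8
Σfx = 9×2 + 20×3 + 17×4 + 2×5 + 25×6 + 20×7 + 9×8 = 518
n = Σf = 102
Mean = 518 / 102 = 5.0784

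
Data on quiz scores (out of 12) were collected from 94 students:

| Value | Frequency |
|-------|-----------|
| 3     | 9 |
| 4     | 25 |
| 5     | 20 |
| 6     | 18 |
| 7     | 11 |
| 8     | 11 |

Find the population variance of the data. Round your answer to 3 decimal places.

2.260

Values: 3, 4, 5, 6, 7, 8
n = 94, Σfx = 500, mean = 5.3191
Σfx² = 2872
Σf(x − x̄)² = Σfx² − (Σfx)²/n = 2872 − 500²/94 = 212.4255
Population variance = 212.4255 / 94 = 2.2598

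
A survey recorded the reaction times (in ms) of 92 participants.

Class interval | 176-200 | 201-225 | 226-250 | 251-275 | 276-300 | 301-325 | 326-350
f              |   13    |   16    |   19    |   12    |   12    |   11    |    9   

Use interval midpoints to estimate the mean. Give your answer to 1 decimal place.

255.1

Midpoints: 188, 213, 238, 263, 288, 313, 338
Σfm = 13×188 + 16×213 + 19×238 + 12×263 + 12×288 + 11×313 + 9×338 = 23471
n = Σf = 92
Mean = 23471 / 92 = 255.1196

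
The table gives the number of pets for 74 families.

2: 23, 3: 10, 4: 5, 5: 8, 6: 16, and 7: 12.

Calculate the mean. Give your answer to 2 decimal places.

4.27

Values: 2, 3, 4, 5, 6, 7
Σfx = 23×2 + 10×3 + 5×4 + 8×5 + 16×6 + 12×7 = 316
n = Σf = 74
Mean = 316 / 74 = 4.2703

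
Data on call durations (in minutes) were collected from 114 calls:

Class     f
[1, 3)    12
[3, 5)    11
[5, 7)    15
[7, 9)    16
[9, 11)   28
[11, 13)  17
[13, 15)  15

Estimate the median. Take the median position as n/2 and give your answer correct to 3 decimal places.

9.214

Cumulative frequencies: 12, 23, 38, 54, 82, 99, 114
n = 114; position = n/2 = 57.
This falls in the class [9, 11): L = 9, F = 54, f = 28, h = 2.
Median ≈ 9 + ((57 − 54) / 28) × 2 = 9.2143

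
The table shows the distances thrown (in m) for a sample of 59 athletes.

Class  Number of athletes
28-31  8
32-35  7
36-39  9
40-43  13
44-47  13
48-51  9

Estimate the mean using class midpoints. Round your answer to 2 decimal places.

Midpoints: 29.5, 33.5, 37.5, 41.5, 45.5, 49.5
Σfm = 8×29.5 + 7×33.5 + 9×37.5 + 13×41.5 + 13×45.5 + 9×49.5 = 2384.5
n = Σf = 59
Mean = 2384.5 / 59 = 40.4153

40.42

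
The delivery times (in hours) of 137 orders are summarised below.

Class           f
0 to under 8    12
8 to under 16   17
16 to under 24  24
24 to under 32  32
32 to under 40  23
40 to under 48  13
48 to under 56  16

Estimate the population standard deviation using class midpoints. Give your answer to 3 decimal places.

13.990

Midpoints: 4, 12, 20, 28, 36, 44, 52
n = 137, Σfm = 3860, mean = 28.1752
Σfm² = 135568
Σf(m − x̄)² = Σfm² − (Σfm)²/n = 135568 − 3860²/137 = 26811.7956
Population variance = 26811.7956 / 137 = 195.7065
Standard deviation = √195.7065 = 13.9895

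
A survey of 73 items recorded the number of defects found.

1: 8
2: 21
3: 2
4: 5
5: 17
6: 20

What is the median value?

Cumulative frequencies: 8, 29, 31, 36, 53, 73
n = 73, so the median is the value in position (n+1)/2 = 37.
Position 37 falls at value 5.

5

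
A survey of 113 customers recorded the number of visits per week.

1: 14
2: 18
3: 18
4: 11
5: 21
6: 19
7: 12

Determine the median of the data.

Cumulative frequencies: 14, 32, 50, 61, 82, 101, 113
n = 113, so the median is the value in position (n+1)/2 = 57.
Position 57 falls at value 4.

4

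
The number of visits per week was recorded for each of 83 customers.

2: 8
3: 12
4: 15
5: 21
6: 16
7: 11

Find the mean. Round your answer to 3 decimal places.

Values: 2, 3, 4, 5, 6, 7
Σfx = 8×2 + 12×3 + 15×4 + 21×5 + 16×6 + 11×7 = 390
n = Σf = 83
Mean = 390 / 83 = 4.6988

4.699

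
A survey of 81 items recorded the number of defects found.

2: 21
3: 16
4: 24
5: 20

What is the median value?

4

Cumulative frequencies: 21, 37, 61, 81
n = 81, so the median is the value in position (n+1)/2 = 41.
Position 41 falls at value 4.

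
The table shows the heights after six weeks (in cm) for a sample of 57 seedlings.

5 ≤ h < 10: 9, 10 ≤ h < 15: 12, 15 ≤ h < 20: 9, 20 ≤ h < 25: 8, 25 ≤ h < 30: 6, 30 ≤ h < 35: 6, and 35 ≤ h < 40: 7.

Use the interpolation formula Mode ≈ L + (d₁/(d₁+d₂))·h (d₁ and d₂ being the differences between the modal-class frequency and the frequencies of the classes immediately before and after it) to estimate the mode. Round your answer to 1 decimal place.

12.5

Modal class: 10 ≤ h < 15 (highest frequency 12).
d₁ = 12 − 9 = 3, d₂ = 12 − 9 = 3
Mode ≈ 10 + (3/(3+3)) × 5 = 10 + 2.5000 = 12.5000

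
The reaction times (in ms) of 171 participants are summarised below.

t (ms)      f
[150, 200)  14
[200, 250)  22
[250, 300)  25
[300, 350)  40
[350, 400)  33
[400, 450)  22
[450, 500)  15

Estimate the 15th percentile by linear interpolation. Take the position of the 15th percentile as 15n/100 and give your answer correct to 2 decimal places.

Cumulative frequencies: 14, 36, 61, 101, 134, 156, 171
n = 171; position = 15n/100 = 25.65.
This falls in the class [200, 250): L = 200, F = 14, f = 22, h = 50.
15th percentile ≈ 200 + ((25.65 − 14) / 22) × 50 = 226.4773

226.48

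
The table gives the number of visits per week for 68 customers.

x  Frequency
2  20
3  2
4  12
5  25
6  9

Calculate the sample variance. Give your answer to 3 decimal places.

Values: 2, 3, 4, 5, 6
n = 68, Σfx = 273, mean = 4.0147
Σfx² = 1239
Σf(x − x̄)² = Σfx² − (Σfx)²/n = 1239 − 273²/68 = 142.9853
Sample variance = 142.9853 / 67 = 2.1341

2.134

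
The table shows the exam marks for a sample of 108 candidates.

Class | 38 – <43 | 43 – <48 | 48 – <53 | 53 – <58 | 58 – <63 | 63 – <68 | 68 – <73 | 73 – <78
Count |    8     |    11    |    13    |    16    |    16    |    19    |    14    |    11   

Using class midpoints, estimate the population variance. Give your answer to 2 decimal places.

Midpoints: 40.5, 45.5, 50.5, 55.5, 60.5, 65.5, 70.5, 75.5
n = 108, Σfm = 6399, mean = 59.2500
Σfm² = 390697
Σf(m − x̄)² = Σfm² − (Σfm)²/n = 390697 − 6399²/108 = 11556.2500
Population variance = 11556.2500 / 108 = 107.0023

107.00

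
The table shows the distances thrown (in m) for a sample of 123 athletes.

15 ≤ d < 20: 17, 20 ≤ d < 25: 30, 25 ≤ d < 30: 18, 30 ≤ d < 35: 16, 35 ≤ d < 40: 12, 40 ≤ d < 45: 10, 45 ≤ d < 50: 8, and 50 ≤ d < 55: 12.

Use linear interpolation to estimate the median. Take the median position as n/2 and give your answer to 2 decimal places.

Cumulative frequencies: 17, 47, 65, 81, 93, 103, 111, 123
n = 123; position = n/2 = 61.5.
This falls in the class 25 ≤ d < 30: L = 25, F = 47, f = 18, h = 5.
Median ≈ 25 + ((61.5 − 47) / 18) × 5 = 29.0278

29.03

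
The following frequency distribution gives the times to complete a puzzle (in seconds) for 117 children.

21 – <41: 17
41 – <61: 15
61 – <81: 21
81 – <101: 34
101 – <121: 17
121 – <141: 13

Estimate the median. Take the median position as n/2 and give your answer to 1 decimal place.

84.2

Cumulative frequencies: 17, 32, 53, 87, 104, 117
n = 117; position = n/2 = 58.5.
This falls in the class 81 – <101: L = 81, F = 53, f = 34, h = 20.
Median ≈ 81 + ((58.5 − 53) / 34) × 20 = 84.2353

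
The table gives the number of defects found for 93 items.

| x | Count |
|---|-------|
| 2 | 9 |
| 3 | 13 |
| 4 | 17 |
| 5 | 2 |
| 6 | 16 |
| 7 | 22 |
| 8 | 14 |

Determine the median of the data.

Cumulative frequencies: 9, 22, 39, 41, 57, 79, 93
n = 93, so the median is the value in position (n+1)/2 = 47.
Position 47 falls at value 6.

6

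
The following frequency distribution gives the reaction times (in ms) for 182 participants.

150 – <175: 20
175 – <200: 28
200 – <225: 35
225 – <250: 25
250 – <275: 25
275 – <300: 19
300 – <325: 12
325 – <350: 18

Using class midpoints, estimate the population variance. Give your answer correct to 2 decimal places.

2822.12

Midpoints: 162.5, 187.5, 212.5, 237.5, 262.5, 287.5, 312.5, 337.5
n = 182, Σfm = 43725, mean = 240.2473
Σfm² = 11018437.5
Σf(m − x̄)² = Σfm² − (Σfm)²/n = 11018437.5 − 43725²/182 = 513626.3736
Population variance = 513626.3736 / 182 = 2822.1229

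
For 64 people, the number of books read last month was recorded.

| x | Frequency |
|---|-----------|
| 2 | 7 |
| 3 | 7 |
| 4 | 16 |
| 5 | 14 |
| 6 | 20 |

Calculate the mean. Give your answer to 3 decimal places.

4.516

Values: 2, 3, 4, 5, 6
Σfx = 7×2 + 7×3 + 16×4 + 14×5 + 20×6 = 289
n = Σf = 64
Mean = 289 / 64 = 4.5156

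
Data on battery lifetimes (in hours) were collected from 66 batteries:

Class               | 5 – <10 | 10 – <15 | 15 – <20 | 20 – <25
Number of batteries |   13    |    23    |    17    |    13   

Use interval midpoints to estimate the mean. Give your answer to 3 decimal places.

14.773

Midpoints: 7.5, 12.5, 17.5, 22.5
Σfm = 13×7.5 + 23×12.5 + 17×17.5 + 13×22.5 = 975
n = Σf = 66
Mean = 975 / 66 = 14.7727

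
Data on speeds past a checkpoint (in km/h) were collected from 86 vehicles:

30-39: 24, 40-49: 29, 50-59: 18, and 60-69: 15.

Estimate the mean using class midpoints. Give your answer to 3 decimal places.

Midpoints: 34.5, 44.5, 54.5, 64.5
Σfm = 24×34.5 + 29×44.5 + 18×54.5 + 15×64.5 = 4067
n = Σf = 86
Mean = 4067 / 86 = 47.2907

47.291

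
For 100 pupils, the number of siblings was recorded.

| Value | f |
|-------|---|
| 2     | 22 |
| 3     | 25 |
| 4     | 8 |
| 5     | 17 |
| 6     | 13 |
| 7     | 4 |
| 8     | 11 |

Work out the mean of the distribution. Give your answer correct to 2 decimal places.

4.30

Values: 2, 3, 4, 5, 6, 7, 8
Σfx = 22×2 + 25×3 + 8×4 + 17×5 + 13×6 + 4×7 + 11×8 = 430
n = Σf = 100
Mean = 430 / 100 = 4.3000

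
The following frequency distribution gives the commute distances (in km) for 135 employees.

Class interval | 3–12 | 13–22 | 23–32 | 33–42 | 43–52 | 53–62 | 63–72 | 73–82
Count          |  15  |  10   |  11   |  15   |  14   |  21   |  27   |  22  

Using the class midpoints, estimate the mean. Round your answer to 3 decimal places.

48.537

Midpoints: 7.5, 17.5, 27.5, 37.5, 47.5, 57.5, 67.5, 77.5
Σfm = 15×7.5 + 10×17.5 + 11×27.5 + 15×37.5 + 14×47.5 + 21×57.5 + 27×67.5 + 22×77.5 = 6552.5
n = Σf = 135
Mean = 6552.5 / 135 = 48.5370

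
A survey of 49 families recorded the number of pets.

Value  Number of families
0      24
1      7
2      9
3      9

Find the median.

1

Cumulative frequencies: 24, 31, 40, 49
n = 49, so the median is the value in position (n+1)/2 = 25.
Position 25 falls at value 1.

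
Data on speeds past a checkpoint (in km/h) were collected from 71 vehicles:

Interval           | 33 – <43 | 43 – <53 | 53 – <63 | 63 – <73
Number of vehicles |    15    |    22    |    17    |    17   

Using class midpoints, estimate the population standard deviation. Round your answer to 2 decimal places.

10.73

Midpoints: 38, 48, 58, 68
n = 71, Σfm = 3768, mean = 53.0704
Σfm² = 208144
Σf(m − x̄)² = Σfm² − (Σfm)²/n = 208144 − 3768²/71 = 8174.6479
Population variance = 8174.6479 / 71 = 115.1359
Standard deviation = √115.1359 = 10.7301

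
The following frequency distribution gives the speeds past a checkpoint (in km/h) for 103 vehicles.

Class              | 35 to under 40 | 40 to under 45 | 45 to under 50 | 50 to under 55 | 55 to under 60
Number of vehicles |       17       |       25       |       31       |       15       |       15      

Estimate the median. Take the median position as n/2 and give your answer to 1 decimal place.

46.5

Cumulative frequencies: 17, 42, 73, 88, 103
n = 103; position = n/2 = 51.5.
This falls in the class 45 to under 50: L = 45, F = 42, f = 31, h = 5.
Median ≈ 45 + ((51.5 − 42) / 31) × 5 = 46.5323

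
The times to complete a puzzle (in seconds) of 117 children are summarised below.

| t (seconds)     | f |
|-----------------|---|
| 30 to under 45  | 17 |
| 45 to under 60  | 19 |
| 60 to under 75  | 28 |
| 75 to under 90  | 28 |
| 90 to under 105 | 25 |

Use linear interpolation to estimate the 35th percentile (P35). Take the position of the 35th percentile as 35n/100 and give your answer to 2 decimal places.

62.65

Cumulative frequencies: 17, 36, 64, 92, 117
n = 117; position = 35n/100 = 40.95.
This falls in the class 60 to under 75: L = 60, F = 36, f = 28, h = 15.
35th percentile ≈ 60 + ((40.95 − 36) / 28) × 15 = 62.6518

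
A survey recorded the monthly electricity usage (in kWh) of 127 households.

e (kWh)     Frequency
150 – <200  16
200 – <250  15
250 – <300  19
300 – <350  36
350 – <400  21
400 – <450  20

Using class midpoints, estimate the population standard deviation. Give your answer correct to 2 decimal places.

Midpoints: 175, 225, 275, 325, 375, 425
n = 127, Σfm = 39475, mean = 310.8268
Σfm² = 13054375
Σf(m − x̄)² = Σfm² − (Σfm)²/n = 13054375 − 39475²/127 = 784488.1890
Population variance = 784488.1890 / 127 = 6177.0724
Standard deviation = √6177.0724 = 78.5944

78.59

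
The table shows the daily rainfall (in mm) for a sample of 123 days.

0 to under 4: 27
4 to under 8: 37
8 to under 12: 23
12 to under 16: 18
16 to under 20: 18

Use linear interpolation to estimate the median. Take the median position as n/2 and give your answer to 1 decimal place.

7.7

Cumulative frequencies: 27, 64, 87, 105, 123
n = 123; position = n/2 = 61.5.
This falls in the class 4 to under 8: L = 4, F = 27, f = 37, h = 4.
Median ≈ 4 + ((61.5 − 27) / 37) × 4 = 7.7297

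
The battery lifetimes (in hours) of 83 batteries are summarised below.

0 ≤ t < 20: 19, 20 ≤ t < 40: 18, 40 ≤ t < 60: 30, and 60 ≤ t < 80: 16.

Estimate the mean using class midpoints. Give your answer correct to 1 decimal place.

40.4

Midpoints: 10, 30, 50, 70
Σfm = 19×10 + 18×30 + 30×50 + 16×70 = 3350
n = Σf = 83
Mean = 3350 / 83 = 40.3614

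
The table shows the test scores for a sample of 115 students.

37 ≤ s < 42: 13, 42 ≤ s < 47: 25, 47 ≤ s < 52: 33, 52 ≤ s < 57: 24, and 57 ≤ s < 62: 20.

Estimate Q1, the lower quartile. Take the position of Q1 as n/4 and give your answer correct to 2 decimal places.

Cumulative frequencies: 13, 38, 71, 95, 115
n = 115; position = n/4 = 28.75.
This falls in the class 42 ≤ s < 47: L = 42, F = 13, f = 25, h = 5.
Lower quartile ≈ 42 + ((28.75 − 13) / 25) × 5 = 45.1500

45.15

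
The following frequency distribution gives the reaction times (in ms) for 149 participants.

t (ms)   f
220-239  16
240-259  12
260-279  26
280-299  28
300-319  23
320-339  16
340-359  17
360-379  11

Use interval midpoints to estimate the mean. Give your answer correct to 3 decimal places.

Midpoints: 229.5, 249.5, 269.5, 289.5, 309.5, 329.5, 349.5, 369.5
Σfm = 16×229.5 + 12×249.5 + 26×269.5 + 28×289.5 + 23×309.5 + 16×329.5 + 17×349.5 + 11×369.5 = 44175.5
n = Σf = 149
Mean = 44175.5 / 149 = 296.4799

296.480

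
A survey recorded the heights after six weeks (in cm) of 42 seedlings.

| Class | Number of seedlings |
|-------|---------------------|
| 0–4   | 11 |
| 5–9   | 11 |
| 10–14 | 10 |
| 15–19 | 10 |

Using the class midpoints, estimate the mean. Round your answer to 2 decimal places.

Midpoints: 2, 7, 12, 17
Σfm = 11×2 + 11×7 + 10×12 + 10×17 = 389
n = Σf = 42
Mean = 389 / 42 = 9.2619

9.26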